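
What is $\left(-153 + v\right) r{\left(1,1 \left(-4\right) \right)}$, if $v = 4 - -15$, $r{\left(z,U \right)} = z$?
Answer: $-134$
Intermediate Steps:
$v = 19$ ($v = 4 + 15 = 19$)
$\left(-153 + v\right) r{\left(1,1 \left(-4\right) \right)} = \left(-153 + 19\right) 1 = \left(-134\right) 1 = -134$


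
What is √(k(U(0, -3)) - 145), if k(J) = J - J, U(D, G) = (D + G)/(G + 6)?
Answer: I*√145 ≈ 12.042*I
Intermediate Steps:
U(D, G) = (D + G)/(6 + G)
k(J) = 0
√(k(U(0, -3)) - 145) = √(0 - 145) = √(-145) = I*√145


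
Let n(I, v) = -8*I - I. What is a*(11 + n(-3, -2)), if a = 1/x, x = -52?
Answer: -19/26 ≈ -0.73077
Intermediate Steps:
n(I, v) = -9*I
a = -1/52 (a = 1/(-52) = -1/52 ≈ -0.019231)
a*(11 + n(-3, -2)) = -(11 - 9*(-3))/52 = -(11 + 27)/52 = -1/52*38 = -19/26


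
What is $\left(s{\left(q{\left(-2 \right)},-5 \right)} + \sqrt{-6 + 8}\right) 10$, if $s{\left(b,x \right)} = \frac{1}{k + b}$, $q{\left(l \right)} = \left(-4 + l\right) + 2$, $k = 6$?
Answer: $5 + 10 \sqrt{2} \approx 19.142$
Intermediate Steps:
$q{\left(l \right)} = -2 + l$
$s{\left(b,x \right)} = \frac{1}{6 + b}$
$\left(s{\left(q{\left(-2 \right)},-5 \right)} + \sqrt{-6 + 8}\right) 10 = \left(\frac{1}{6 - 4} + \sqrt{-6 + 8}\right) 10 = \left(\frac{1}{6 - 4} + \sqrt{2}\right) 10 = \left(\frac{1}{2} + \sqrt{2}\right) 10 = 5 + 10 \sqrt{2}$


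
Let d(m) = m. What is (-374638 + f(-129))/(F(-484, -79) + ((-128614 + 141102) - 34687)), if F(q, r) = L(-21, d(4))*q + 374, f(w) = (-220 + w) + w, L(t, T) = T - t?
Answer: 375116/33925 ≈ 11.057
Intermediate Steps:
f(w) = -220 + 2*w
F(q, r) = 374 + 25*q (F(q, r) = (4 - 1*(-21))*q + 374 = (4 + 21)*q + 374 = 25*q + 374 = 374 + 25*q)
(-374638 + f(-129))/(F(-484, -79) + ((-128614 + 141102) - 34687)) = (-374638 + (-220 + 2*(-129)))/((374 + 25*(-484)) + ((-128614 + 141102) - 34687)) = (-374638 + (-220 - 258))/((374 - 12100) + (12488 - 34687)) = (-374638 - 478)/(-11726 - 22199) = -375116/(-33925) = -375116*(-1/33925) = 375116/33925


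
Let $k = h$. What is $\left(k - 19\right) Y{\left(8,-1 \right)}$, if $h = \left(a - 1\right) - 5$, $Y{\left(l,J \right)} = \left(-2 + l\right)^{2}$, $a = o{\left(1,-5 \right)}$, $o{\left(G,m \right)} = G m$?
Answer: $-1080$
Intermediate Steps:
$a = -5$ ($a = 1 \left(-5\right) = -5$)
$h = -11$ ($h = \left(-5 - 1\right) - 5 = -6 - 5 = -11$)
$k = -11$
$\left(k - 19\right) Y{\left(8,-1 \right)} = \left(-11 - 19\right) \left(-2 + 8\right)^{2} = - 30 \cdot 6^{2} = \left(-30\right) 36 = -1080$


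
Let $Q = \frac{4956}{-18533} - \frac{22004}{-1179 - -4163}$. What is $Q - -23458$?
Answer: $\frac{324215699835}{13825618} \approx 23450.0$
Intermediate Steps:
$Q = - \frac{105647209}{13825618}$ ($Q = 4956 \left(- \frac{1}{18533}\right) - \frac{22004}{-1179 + 4163} = - \frac{4956}{18533} - \frac{22004}{2984} = - \frac{4956}{18533} - \frac{5501}{746} = - \frac{105647209}{13825618} \approx -7.6414$)
$Q - -23458 = - \frac{105647209}{13825618} - -23458 = - \frac{105647209}{13825618} + 23458 = \frac{324215699835}{13825618}$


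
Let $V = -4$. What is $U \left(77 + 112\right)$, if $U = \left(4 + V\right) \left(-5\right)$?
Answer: $0$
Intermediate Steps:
$U = 0$ ($U = \left(4 - 4\right) \left(-5\right) = 0 \left(-5\right) = 0$)
$U \left(77 + 112\right) = 0 \left(77 + 112\right) = 0 \cdot 189 = 0$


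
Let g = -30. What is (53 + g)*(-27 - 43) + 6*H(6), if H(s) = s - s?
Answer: -1610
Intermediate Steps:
H(s) = 0
(53 + g)*(-27 - 43) + 6*H(6) = (53 - 30)*(-27 - 43) + 6*0 = 23*(-70) + 0 = -1610 + 0 = -1610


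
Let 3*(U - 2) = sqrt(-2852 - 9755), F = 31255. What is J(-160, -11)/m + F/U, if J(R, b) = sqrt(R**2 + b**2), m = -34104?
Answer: 11970/269 - 17*sqrt(89)/34104 - 1995*I*sqrt(12607)/269 ≈ 44.493 - 832.71*I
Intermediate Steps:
U = 2 + I*sqrt(12607)/3 (U = 2 + sqrt(-2852 - 9755)/3 = 2 + sqrt(-12607)/3 = 2 + (I*sqrt(12607))/3 = 2 + I*sqrt(12607)/3 ≈ 2.0 + 37.427*I)
J(-160, -11)/m + F/U = sqrt((-160)**2 + (-11)**2)/(-34104) + 31255/(2 + I*sqrt(12607)/3) = sqrt(25600 + 121)*(-1/34104) + 31255/(2 + I*sqrt(12607)/3) = sqrt(25721)*(-1/34104) + 31255/(2 + I*sqrt(12607)/3) = (17*sqrt(89))*(-1/34104) + 31255/(2 + I*sqrt(12607)/3) = -17*sqrt(89)/34104 + 31255/(2 + I*sqrt(12607)/3) = 31255/(2 + I*sqrt(12607)/3) - 17*sqrt(89)/34104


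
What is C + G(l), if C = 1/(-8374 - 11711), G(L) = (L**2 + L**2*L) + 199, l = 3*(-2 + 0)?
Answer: 381614/20085 ≈ 19.000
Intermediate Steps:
l = -6 (l = 3*(-2) = -6)
G(L) = 199 + L**2 + L**3 (G(L) = (L**2 + L**3) + 199 = 199 + L**2 + L**3)
C = -1/20085 (C = 1/(-20085) = -1/20085 ≈ -4.9788e-5)
C + G(l) = -1/20085 + (199 + (-6)**2 + (-6)**3) = -1/20085 + (199 + 36 - 216) = -1/20085 + 19 = 381614/20085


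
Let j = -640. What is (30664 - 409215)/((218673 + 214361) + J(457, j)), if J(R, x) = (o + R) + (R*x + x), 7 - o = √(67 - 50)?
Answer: -53140232278/19705982867 - 378551*√17/19705982867 ≈ -2.6967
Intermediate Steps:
o = 7 - √17 (o = 7 - √(67 - 50) = 7 - √17 ≈ 2.8769)
J(R, x) = 7 + R + x - √17 + R*x (J(R, x) = ((7 - √17) + R) + (R*x + x) = (7 + R - √17) + (x + R*x) = 7 + R + x - √17 + R*x)
(30664 - 409215)/((218673 + 214361) + J(457, j)) = (30664 - 409215)/((218673 + 214361) + (7 + 457 - 640 - √17 + 457*(-640))) = -378551/(433034 + (7 + 457 - 640 - √17 - 292480)) = -378551/(433034 + (-292656 - √17)) = -378551/(140378 - √17)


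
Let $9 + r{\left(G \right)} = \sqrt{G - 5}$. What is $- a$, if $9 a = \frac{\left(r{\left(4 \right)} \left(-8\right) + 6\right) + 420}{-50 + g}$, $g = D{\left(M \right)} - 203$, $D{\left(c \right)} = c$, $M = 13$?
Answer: $\frac{83}{360} - \frac{i}{270} \approx 0.23056 - 0.0037037 i$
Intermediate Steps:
$r{\left(G \right)} = -9 + \sqrt{-5 + G}$ ($r{\left(G \right)} = -9 + \sqrt{G - 5} = -9 + \sqrt{-5 + G}$)
$g = -190$ ($g = 13 - 203 = -190$)
$a = - \frac{83}{360} + \frac{i}{270}$ ($a = \frac{\left(\left(\left(-9 + \sqrt{-5 + 4}\right) \left(-8\right) + 6\right) + 420\right) \frac{1}{-50 - 190}}{9} = \frac{\left(\left(\left(-9 + \sqrt{-1}\right) \left(-8\right) + 6\right) + 420\right) \frac{1}{-240}}{9} = \frac{\left(\left(\left(-9 + i\right) \left(-8\right) + 6\right) + 420\right) \left(- \frac{1}{240}\right)}{9} = \frac{\left(\left(\left(72 - 8 i\right) + 6\right) + 420\right) \left(- \frac{1}{240}\right)}{9} = \frac{\left(\left(78 - 8 i\right) + 420\right) \left(- \frac{1}{240}\right)}{9} = \frac{\left(498 - 8 i\right) \left(- \frac{1}{240}\right)}{9} = \frac{- \frac{83}{40} + \frac{i}{30}}{9} = - \frac{83}{360} + \frac{i}{270} \approx -0.23056 + 0.0037037 i$)
$- a = - (- \frac{83}{360} + \frac{i}{270}) = \frac{83}{360} - \frac{i}{270}$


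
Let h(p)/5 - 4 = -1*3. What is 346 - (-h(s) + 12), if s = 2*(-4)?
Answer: 339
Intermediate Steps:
s = -8
h(p) = 5 (h(p) = 20 + 5*(-1*3) = 20 + 5*(-3) = 20 - 15 = 5)
346 - (-h(s) + 12) = 346 - (-1*5 + 12) = 346 - (-5 + 12) = 346 - 1*7 = 346 - 7 = 339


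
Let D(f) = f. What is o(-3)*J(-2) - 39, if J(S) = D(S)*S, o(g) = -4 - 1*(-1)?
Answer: -51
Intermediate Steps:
o(g) = -3 (o(g) = -4 + 1 = -3)
J(S) = S² (J(S) = S*S = S²)
o(-3)*J(-2) - 39 = -3*(-2)² - 39 = -3*4 - 39 = -12 - 39 = -51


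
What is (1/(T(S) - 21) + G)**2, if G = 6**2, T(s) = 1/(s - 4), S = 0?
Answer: 9339136/7225 ≈ 1292.6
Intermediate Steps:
T(s) = 1/(-4 + s)
G = 36
(1/(T(S) - 21) + G)**2 = (1/(1/(-4 + 0) - 21) + 36)**2 = (1/(1/(-4) - 21) + 36)**2 = (1/(-1/4 - 21) + 36)**2 = (1/(-85/4) + 36)**2 = (-4/85 + 36)**2 = (3056/85)**2 = 9339136/7225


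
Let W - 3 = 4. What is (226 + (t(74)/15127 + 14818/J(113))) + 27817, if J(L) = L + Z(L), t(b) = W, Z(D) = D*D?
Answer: 390346562333/13919001 ≈ 28044.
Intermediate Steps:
Z(D) = D**2
W = 7 (W = 3 + 4 = 7)
t(b) = 7
J(L) = L + L**2
(226 + (t(74)/15127 + 14818/J(113))) + 27817 = (226 + (7/15127 + 14818/((113*(1 + 113))))) + 27817 = (226 + (7*(1/15127) + 14818/((113*114)))) + 27817 = (226 + (1/2161 + 14818/12882)) + 27817 = (226 + (1/2161 + 14818*(1/12882))) + 27817 = (226 + (1/2161 + 7409/6441)) + 27817 = (226 + 16017290/13919001) + 27817 = 3161711516/13919001 + 27817 = 390346562333/13919001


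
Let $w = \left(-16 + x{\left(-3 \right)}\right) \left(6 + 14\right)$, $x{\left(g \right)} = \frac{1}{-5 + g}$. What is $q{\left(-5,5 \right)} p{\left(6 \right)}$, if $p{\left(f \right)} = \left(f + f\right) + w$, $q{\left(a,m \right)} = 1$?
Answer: $- \frac{621}{2} \approx -310.5$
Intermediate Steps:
$w = - \frac{645}{2}$ ($w = \left(-16 + \frac{1}{-5 - 3}\right) \left(6 + 14\right) = \left(-16 + \frac{1}{-8}\right) 20 = \left(-16 - \frac{1}{8}\right) 20 = \left(- \frac{129}{8}\right) 20 = - \frac{645}{2} \approx -322.5$)
$p{\left(f \right)} = - \frac{645}{2} + 2 f$ ($p{\left(f \right)} = \left(f + f\right) - \frac{645}{2} = 2 f - \frac{645}{2} = - \frac{645}{2} + 2 f$)
$q{\left(-5,5 \right)} p{\left(6 \right)} = 1 \left(- \frac{645}{2} + 2 \cdot 6\right) = 1 \left(- \frac{645}{2} + 12\right) = 1 \left(- \frac{621}{2}\right) = - \frac{621}{2}$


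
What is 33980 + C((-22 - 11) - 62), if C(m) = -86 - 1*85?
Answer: 33809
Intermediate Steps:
C(m) = -171 (C(m) = -86 - 85 = -171)
33980 + C((-22 - 11) - 62) = 33980 - 171 = 33809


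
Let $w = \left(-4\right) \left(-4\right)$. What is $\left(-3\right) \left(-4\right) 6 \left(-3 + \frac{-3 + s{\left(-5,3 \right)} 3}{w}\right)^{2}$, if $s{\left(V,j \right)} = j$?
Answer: $\frac{3969}{8} \approx 496.13$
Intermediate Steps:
$w = 16$
$\left(-3\right) \left(-4\right) 6 \left(-3 + \frac{-3 + s{\left(-5,3 \right)} 3}{w}\right)^{2} = \left(-3\right) \left(-4\right) 6 \left(-3 + \frac{-3 + 3 \cdot 3}{16}\right)^{2} = 12 \cdot 6 \left(-3 + \left(-3 + 9\right) \frac{1}{16}\right)^{2} = 72 \left(-3 + 6 \cdot \frac{1}{16}\right)^{2} = 72 \left(-3 + \frac{3}{8}\right)^{2} = 72 \left(- \frac{21}{8}\right)^{2} = 72 \cdot \frac{441}{64} = \frac{3969}{8}$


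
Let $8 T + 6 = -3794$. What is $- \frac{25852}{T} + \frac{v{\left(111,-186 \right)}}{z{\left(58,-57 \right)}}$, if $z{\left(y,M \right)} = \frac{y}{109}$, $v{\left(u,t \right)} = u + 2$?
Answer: $\frac{7349991}{27550} \approx 266.79$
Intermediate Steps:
$T = -475$ ($T = - \frac{3}{4} + \frac{1}{8} \left(-3794\right) = - \frac{3}{4} - \frac{1897}{4} = -475$)
$v{\left(u,t \right)} = 2 + u$
$z{\left(y,M \right)} = \frac{y}{109}$ ($z{\left(y,M \right)} = y \frac{1}{109} = \frac{y}{109}$)
$- \frac{25852}{T} + \frac{v{\left(111,-186 \right)}}{z{\left(58,-57 \right)}} = - \frac{25852}{-475} + \frac{2 + 111}{\frac{1}{109} \cdot 58} = \left(-25852\right) \left(- \frac{1}{475}\right) + \frac{113}{\frac{58}{109}} = \frac{25852}{475} + 113 \cdot \frac{109}{58} = \frac{25852}{475} + \frac{12317}{58} = \frac{7349991}{27550}$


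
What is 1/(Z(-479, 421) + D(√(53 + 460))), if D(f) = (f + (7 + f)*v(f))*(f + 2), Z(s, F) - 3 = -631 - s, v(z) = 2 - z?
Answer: 3199/121632536 - 1521*√57/121632536 ≈ -6.8109e-5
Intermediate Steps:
Z(s, F) = -628 - s (Z(s, F) = 3 + (-631 - s) = -628 - s)
D(f) = (2 + f)*(f + (2 - f)*(7 + f)) (D(f) = (f + (7 + f)*(2 - f))*(f + 2) = (f + (2 - f)*(7 + f))*(2 + f) = (2 + f)*(f + (2 - f)*(7 + f)))
1/(Z(-479, 421) + D(√(53 + 460))) = 1/((-628 - 1*(-479)) + (28 - (√(53 + 460))³ - 6*(√(53 + 460))² + 6*√(53 + 460))) = 1/((-628 + 479) + (28 - (√513)³ - 6*(√513)² + 6*√513)) = 1/(-149 + (28 - (3*√57)³ - 6*(3*√57)² + 6*(3*√57))) = 1/(-149 + (28 - 1539*√57 - 6*513 + 18*√57)) = 1/(-149 + (28 - 1539*√57 - 3078 + 18*√57)) = 1/(-149 + (-3050 - 1521*√57)) = 1/(-3199 - 1521*√57)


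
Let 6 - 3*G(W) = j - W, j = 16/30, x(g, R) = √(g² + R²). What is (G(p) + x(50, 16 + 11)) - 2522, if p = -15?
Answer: -113633/45 + √3229 ≈ -2468.4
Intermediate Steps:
x(g, R) = √(R² + g²)
j = 8/15 (j = 16*(1/30) = 8/15 ≈ 0.53333)
G(W) = 82/45 + W/3 (G(W) = 2 - (8/15 - W)/3 = 2 + (-8/45 + W/3) = 82/45 + W/3)
(G(p) + x(50, 16 + 11)) - 2522 = ((82/45 + (⅓)*(-15)) + √((16 + 11)² + 50²)) - 2522 = ((82/45 - 5) + √(27² + 2500)) - 2522 = (-143/45 + √(729 + 2500)) - 2522 = (-143/45 + √3229) - 2522 = -113633/45 + √3229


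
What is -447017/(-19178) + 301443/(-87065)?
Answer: 33138461251/1669732570 ≈ 19.847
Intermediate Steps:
-447017/(-19178) + 301443/(-87065) = -447017*(-1/19178) + 301443*(-1/87065) = 447017/19178 - 301443/87065 = 33138461251/1669732570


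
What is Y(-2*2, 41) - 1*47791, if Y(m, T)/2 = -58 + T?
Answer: -47825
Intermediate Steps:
Y(m, T) = -116 + 2*T (Y(m, T) = 2*(-58 + T) = -116 + 2*T)
Y(-2*2, 41) - 1*47791 = (-116 + 2*41) - 1*47791 = (-116 + 82) - 47791 = -34 - 47791 = -47825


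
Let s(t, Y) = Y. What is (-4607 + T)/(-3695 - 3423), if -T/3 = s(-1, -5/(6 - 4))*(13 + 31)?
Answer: 4277/7118 ≈ 0.60087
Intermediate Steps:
T = 330 (T = -3*(-5/(6 - 4))*(13 + 31) = -3*(-5/2)*44 = -3*(-5*½)*44 = -(-15)*44/2 = -3*(-110) = 330)
(-4607 + T)/(-3695 - 3423) = (-4607 + 330)/(-3695 - 3423) = -4277/(-7118) = -4277*(-1/7118) = 4277/7118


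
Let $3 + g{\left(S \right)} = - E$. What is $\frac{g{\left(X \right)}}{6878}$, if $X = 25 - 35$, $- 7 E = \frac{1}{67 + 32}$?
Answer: $- \frac{1039}{2383227} \approx -0.00043596$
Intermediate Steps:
$E = - \frac{1}{693}$ ($E = - \frac{1}{7 \left(67 + 32\right)} = - \frac{1}{7 \cdot 99} = \left(- \frac{1}{7}\right) \frac{1}{99} = - \frac{1}{693} \approx -0.001443$)
$X = -10$
$g{\left(S \right)} = - \frac{2078}{693}$ ($g{\left(S \right)} = -3 - - \frac{1}{693} = -3 + \frac{1}{693} = - \frac{2078}{693}$)
$\frac{g{\left(X \right)}}{6878} = - \frac{2078}{693 \cdot 6878} = \left(- \frac{2078}{693}\right) \frac{1}{6878} = - \frac{1039}{2383227}$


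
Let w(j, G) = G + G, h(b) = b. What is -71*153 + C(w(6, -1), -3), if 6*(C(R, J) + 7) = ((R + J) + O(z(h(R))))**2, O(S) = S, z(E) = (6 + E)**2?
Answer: -65099/6 ≈ -10850.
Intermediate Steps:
w(j, G) = 2*G
C(R, J) = -7 + (J + R + (6 + R)**2)**2/6 (C(R, J) = -7 + ((R + J) + (6 + R)**2)**2/6 = -7 + ((J + R) + (6 + R)**2)**2/6 = -7 + (J + R + (6 + R)**2)**2/6)
-71*153 + C(w(6, -1), -3) = -71*153 + (-7 + (-3 + 2*(-1) + (6 + 2*(-1))**2)**2/6) = -10863 + (-7 + (-3 - 2 + (6 - 2)**2)**2/6) = -10863 + (-7 + (-3 - 2 + 4**2)**2/6) = -10863 + (-7 + (-3 - 2 + 16)**2/6) = -10863 + (-7 + (1/6)*11**2) = -10863 + (-7 + (1/6)*121) = -10863 + (-7 + 121/6) = -10863 + 79/6 = -65099/6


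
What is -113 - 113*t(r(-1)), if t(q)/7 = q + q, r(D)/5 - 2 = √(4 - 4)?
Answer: -15933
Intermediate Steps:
r(D) = 10 (r(D) = 10 + 5*√(4 - 4) = 10 + 5*√0 = 10 + 5*0 = 10 + 0 = 10)
t(q) = 14*q (t(q) = 7*(q + q) = 7*(2*q) = 14*q)
-113 - 113*t(r(-1)) = -113 - 1582*10 = -113 - 113*140 = -113 - 15820 = -15933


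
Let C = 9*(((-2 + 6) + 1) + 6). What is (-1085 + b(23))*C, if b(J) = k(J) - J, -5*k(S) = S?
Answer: -550737/5 ≈ -1.1015e+5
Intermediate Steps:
k(S) = -S/5
b(J) = -6*J/5 (b(J) = -J/5 - J = -6*J/5)
C = 99 (C = 9*((4 + 1) + 6) = 9*(5 + 6) = 9*11 = 99)
(-1085 + b(23))*C = (-1085 - 6/5*23)*99 = (-1085 - 138/5)*99 = -5563/5*99 = -550737/5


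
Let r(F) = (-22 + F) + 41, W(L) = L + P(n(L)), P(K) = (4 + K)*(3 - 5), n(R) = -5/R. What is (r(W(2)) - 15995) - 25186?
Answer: -41163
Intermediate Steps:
P(K) = -8 - 2*K (P(K) = (4 + K)*(-2) = -8 - 2*K)
W(L) = -8 + L + 10/L (W(L) = L + (-8 - (-10)/L) = L + (-8 + 10/L) = -8 + L + 10/L)
r(F) = 19 + F
(r(W(2)) - 15995) - 25186 = ((19 + (-8 + 2 + 10/2)) - 15995) - 25186 = ((19 + (-8 + 2 + 10*(½))) - 15995) - 25186 = ((19 + (-8 + 2 + 5)) - 15995) - 25186 = ((19 - 1) - 15995) - 25186 = (18 - 15995) - 25186 = -15977 - 25186 = -41163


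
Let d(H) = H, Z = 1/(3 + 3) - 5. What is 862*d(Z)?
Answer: -12499/3 ≈ -4166.3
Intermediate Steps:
Z = -29/6 (Z = 1/6 - 5 = -29/6 ≈ -4.8333)
862*d(Z) = 862*(-29/6) = -12499/3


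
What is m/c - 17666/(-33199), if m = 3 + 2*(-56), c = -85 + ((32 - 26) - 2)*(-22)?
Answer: 6674909/5743427 ≈ 1.1622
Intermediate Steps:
c = -173 (c = -85 + (6 - 2)*(-22) = -85 + 4*(-22) = -85 - 88 = -173)
m = -109 (m = 3 - 112 = -109)
m/c - 17666/(-33199) = -109/(-173) - 17666/(-33199) = -109*(-1/173) - 17666*(-1/33199) = 109/173 + 17666/33199 = 6674909/5743427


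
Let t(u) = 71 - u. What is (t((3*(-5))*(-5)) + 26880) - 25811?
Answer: 1065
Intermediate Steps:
(t((3*(-5))*(-5)) + 26880) - 25811 = ((71 - 3*(-5)*(-5)) + 26880) - 25811 = ((71 - (-15)*(-5)) + 26880) - 25811 = ((71 - 1*75) + 26880) - 25811 = ((71 - 75) + 26880) - 25811 = (-4 + 26880) - 25811 = 26876 - 25811 = 1065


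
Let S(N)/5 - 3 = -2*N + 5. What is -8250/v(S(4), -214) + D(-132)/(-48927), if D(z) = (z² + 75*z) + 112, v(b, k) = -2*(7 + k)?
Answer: -7533501/375107 ≈ -20.084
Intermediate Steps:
S(N) = 40 - 10*N (S(N) = 15 + 5*(-2*N + 5) = 15 + 5*(5 - 2*N) = 15 + (25 - 10*N) = 40 - 10*N)
v(b, k) = -14 - 2*k
D(z) = 112 + z² + 75*z
-8250/v(S(4), -214) + D(-132)/(-48927) = -8250/(-14 - 2*(-214)) + (112 + (-132)² + 75*(-132))/(-48927) = -8250/(-14 + 428) + (112 + 17424 - 9900)*(-1/48927) = -8250/414 + 7636*(-1/48927) = -8250*1/414 - 7636/48927 = -1375/69 - 7636/48927 = -7533501/375107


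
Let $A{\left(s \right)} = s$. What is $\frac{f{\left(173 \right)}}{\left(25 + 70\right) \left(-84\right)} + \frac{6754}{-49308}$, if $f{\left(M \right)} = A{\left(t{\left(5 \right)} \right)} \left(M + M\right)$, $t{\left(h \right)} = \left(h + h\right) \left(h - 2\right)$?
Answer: $- \frac{673469}{468426} \approx -1.4377$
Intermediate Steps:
$t{\left(h \right)} = 2 h \left(-2 + h\right)$
$f{\left(M \right)} = 60 M$ ($f{\left(M \right)} = 2 \cdot 5 \left(-2 + 5\right) \left(M + M\right) = 2 \cdot 5 \cdot 3 \cdot 2 M = 30 \cdot 2 M = 60 M$)
$\frac{f{\left(173 \right)}}{\left(25 + 70\right) \left(-84\right)} + \frac{6754}{-49308} = \frac{60 \cdot 173}{\left(25 + 70\right) \left(-84\right)} + \frac{6754}{-49308} = \frac{10380}{95 \left(-84\right)} + 6754 \left(- \frac{1}{49308}\right) = \frac{10380}{-7980} - \frac{3377}{24654} = 10380 \left(- \frac{1}{7980}\right) - \frac{3377}{24654} = - \frac{173}{133} - \frac{3377}{24654} = - \frac{673469}{468426}$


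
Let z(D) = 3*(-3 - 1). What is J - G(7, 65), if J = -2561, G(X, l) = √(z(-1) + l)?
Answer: -2561 - √53 ≈ -2568.3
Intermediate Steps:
z(D) = -12 (z(D) = 3*(-4) = -12)
G(X, l) = √(-12 + l)
J - G(7, 65) = -2561 - √(-12 + 65) = -2561 - √53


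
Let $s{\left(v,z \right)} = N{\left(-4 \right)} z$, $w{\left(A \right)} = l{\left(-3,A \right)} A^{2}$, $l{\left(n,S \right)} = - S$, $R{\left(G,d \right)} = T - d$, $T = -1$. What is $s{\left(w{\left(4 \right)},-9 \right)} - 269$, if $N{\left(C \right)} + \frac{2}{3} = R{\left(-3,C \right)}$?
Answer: $-290$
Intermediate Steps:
$R{\left(G,d \right)} = -1 - d$
$N{\left(C \right)} = - \frac{5}{3} - C$ ($N{\left(C \right)} = - \frac{2}{3} - \left(1 + C\right) = - \frac{5}{3} - C$)
$w{\left(A \right)} = - A^{3}$ ($w{\left(A \right)} = - A A^{2} = - A^{3}$)
$s{\left(v,z \right)} = \frac{7 z}{3}$ ($s{\left(v,z \right)} = \left(- \frac{5}{3} - -4\right) z = \left(- \frac{5}{3} + 4\right) z = \frac{7 z}{3}$)
$s{\left(w{\left(4 \right)},-9 \right)} - 269 = \frac{7}{3} \left(-9\right) - 269 = -21 - 269 = -290$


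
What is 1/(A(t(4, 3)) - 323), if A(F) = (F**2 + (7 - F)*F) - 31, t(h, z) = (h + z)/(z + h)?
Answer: -1/347 ≈ -0.0028818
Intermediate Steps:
t(h, z) = 1 (t(h, z) = (h + z)/(h + z) = 1)
A(F) = -31 + F**2 + F*(7 - F) (A(F) = (F**2 + F*(7 - F)) - 31 = -31 + F**2 + F*(7 - F))
1/(A(t(4, 3)) - 323) = 1/((-31 + 7*1) - 323) = 1/((-31 + 7) - 323) = 1/(-24 - 323) = 1/(-347) = -1/347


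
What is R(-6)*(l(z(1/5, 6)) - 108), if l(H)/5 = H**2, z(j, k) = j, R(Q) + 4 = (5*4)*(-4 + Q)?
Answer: 109956/5 ≈ 21991.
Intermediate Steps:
R(Q) = -84 + 20*Q (R(Q) = -4 + (5*4)*(-4 + Q) = -4 + 20*(-4 + Q) = -4 + (-80 + 20*Q) = -84 + 20*Q)
l(H) = 5*H**2
R(-6)*(l(z(1/5, 6)) - 108) = (-84 + 20*(-6))*(5*(1/5)**2 - 108) = (-84 - 120)*(5*(1*(1/5))**2 - 108) = -204*(5*(1/5)**2 - 108) = -204*(5*(1/25) - 108) = -204*(1/5 - 108) = -204*(-539/5) = 109956/5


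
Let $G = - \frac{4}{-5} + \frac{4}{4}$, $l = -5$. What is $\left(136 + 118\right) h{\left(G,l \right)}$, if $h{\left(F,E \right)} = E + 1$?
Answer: $-1016$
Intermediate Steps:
$G = \frac{9}{5}$ ($G = \left(-4\right) \left(- \frac{1}{5}\right) + 4 \cdot \frac{1}{4} = \frac{4}{5} + 1 = \frac{9}{5} \approx 1.8$)
$h{\left(F,E \right)} = 1 + E$
$\left(136 + 118\right) h{\left(G,l \right)} = \left(136 + 118\right) \left(1 - 5\right) = 254 \left(-4\right) = -1016$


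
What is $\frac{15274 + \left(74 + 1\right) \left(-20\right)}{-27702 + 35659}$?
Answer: $\frac{13774}{7957} \approx 1.7311$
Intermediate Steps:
$\frac{15274 + \left(74 + 1\right) \left(-20\right)}{-27702 + 35659} = \frac{15274 + 75 \left(-20\right)}{7957} = \left(15274 - 1500\right) \frac{1}{7957} = 13774 \cdot \frac{1}{7957} = \frac{13774}{7957}$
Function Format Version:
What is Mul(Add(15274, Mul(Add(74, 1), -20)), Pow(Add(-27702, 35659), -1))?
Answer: Rational(13774, 7957) ≈ 1.7311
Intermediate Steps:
Mul(Add(15274, Mul(Add(74, 1), -20)), Pow(Add(-27702, 35659), -1)) = Mul(Add(15274, Mul(75, -20)), Pow(7957, -1)) = Mul(Add(15274, -1500), Rational(1, 7957)) = Mul(13774, Rational(1, 7957)) = Rational(13774, 7957)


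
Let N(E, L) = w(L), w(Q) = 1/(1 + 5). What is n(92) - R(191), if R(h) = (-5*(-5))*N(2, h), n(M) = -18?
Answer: -133/6 ≈ -22.167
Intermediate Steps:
w(Q) = ⅙ (w(Q) = 1/6 = ⅙)
N(E, L) = ⅙
R(h) = 25/6 (R(h) = -5*(-5)*(⅙) = 25*(⅙) = 25/6)
n(92) - R(191) = -18 - 1*25/6 = -18 - 25/6 = -133/6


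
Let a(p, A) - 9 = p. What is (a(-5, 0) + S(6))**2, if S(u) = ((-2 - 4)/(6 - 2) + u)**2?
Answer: 9409/16 ≈ 588.06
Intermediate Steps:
a(p, A) = 9 + p
S(u) = (-3/2 + u)**2 (S(u) = (-6/4 + u)**2 = (-6*1/4 + u)**2 = (-3/2 + u)**2)
(a(-5, 0) + S(6))**2 = ((9 - 5) + (-3 + 2*6)**2/4)**2 = (4 + (-3 + 12)**2/4)**2 = (4 + (1/4)*9**2)**2 = (4 + (1/4)*81)**2 = (4 + 81/4)**2 = (97/4)**2 = 9409/16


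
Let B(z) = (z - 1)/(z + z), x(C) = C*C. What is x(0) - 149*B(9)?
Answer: -596/9 ≈ -66.222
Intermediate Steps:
x(C) = C²
B(z) = (-1 + z)/(2*z) (B(z) = (-1 + z)/((2*z)) = (-1 + z)*(1/(2*z)) = (-1 + z)/(2*z))
x(0) - 149*B(9) = 0² - 149*(-1 + 9)/(2*9) = 0 - 149*8/(2*9) = 0 - 149*4/9 = 0 - 596/9 = -596/9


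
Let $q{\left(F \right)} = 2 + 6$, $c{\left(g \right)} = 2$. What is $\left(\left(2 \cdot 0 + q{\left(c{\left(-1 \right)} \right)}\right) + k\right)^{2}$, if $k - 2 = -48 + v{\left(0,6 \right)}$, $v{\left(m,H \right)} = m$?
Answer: $1444$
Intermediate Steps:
$q{\left(F \right)} = 8$
$k = -46$ ($k = 2 + \left(-48 + 0\right) = 2 - 48 = -46$)
$\left(\left(2 \cdot 0 + q{\left(c{\left(-1 \right)} \right)}\right) + k\right)^{2} = \left(\left(2 \cdot 0 + 8\right) - 46\right)^{2} = \left(\left(0 + 8\right) - 46\right)^{2} = \left(8 - 46\right)^{2} = \left(-38\right)^{2} = 1444$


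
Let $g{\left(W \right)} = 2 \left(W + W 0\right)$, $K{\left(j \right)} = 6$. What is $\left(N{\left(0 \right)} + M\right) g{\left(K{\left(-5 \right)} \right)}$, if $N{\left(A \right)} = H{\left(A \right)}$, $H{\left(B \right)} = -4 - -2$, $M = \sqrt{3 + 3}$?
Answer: $-24 + 12 \sqrt{6} \approx 5.3939$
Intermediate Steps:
$M = \sqrt{6} \approx 2.4495$
$H{\left(B \right)} = -2$ ($H{\left(B \right)} = -4 + 2 = -2$)
$g{\left(W \right)} = 2 W$ ($g{\left(W \right)} = 2 \left(W + 0\right) = 2 W$)
$N{\left(A \right)} = -2$
$\left(N{\left(0 \right)} + M\right) g{\left(K{\left(-5 \right)} \right)} = \left(-2 + \sqrt{6}\right) 2 \cdot 6 = \left(-2 + \sqrt{6}\right) 12 = -24 + 12 \sqrt{6}$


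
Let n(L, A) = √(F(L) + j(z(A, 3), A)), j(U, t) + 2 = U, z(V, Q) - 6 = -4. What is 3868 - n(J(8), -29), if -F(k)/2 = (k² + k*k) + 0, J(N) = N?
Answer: 3868 - 16*I ≈ 3868.0 - 16.0*I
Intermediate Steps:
z(V, Q) = 2 (z(V, Q) = 6 - 4 = 2)
F(k) = -4*k² (F(k) = -2*((k² + k*k) + 0) = -2*((k² + k²) + 0) = -2*(2*k² + 0) = -4*k²)
j(U, t) = -2 + U
n(L, A) = 2*√(-L²) (n(L, A) = √(-4*L² + (-2 + 2)) = √(-4*L² + 0) = √(-4*L²) = 2*√(-L²))
3868 - n(J(8), -29) = 3868 - 2*√(-1*8²) = 3868 - 2*√(-1*64) = 3868 - 2*√(-64) = 3868 - 2*8*I = 3868 - 16*I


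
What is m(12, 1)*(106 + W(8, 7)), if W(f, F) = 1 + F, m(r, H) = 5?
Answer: 570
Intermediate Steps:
m(12, 1)*(106 + W(8, 7)) = 5*(106 + (1 + 7)) = 5*(106 + 8) = 5*114 = 570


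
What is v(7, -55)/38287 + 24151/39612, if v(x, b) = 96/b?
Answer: 50853010783/83414355420 ≈ 0.60964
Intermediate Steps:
v(7, -55)/38287 + 24151/39612 = (96/(-55))/38287 + 24151/39612 = (96*(-1/55))*(1/38287) + 24151*(1/39612) = -96/55*1/38287 + 24151/39612 = -96/2105785 + 24151/39612 = 50853010783/83414355420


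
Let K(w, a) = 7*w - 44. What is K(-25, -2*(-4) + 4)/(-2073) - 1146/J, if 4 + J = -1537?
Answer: 904379/1064831 ≈ 0.84932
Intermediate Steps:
K(w, a) = -44 + 7*w
J = -1541 (J = -4 - 1537 = -1541)
K(-25, -2*(-4) + 4)/(-2073) - 1146/J = (-44 + 7*(-25))/(-2073) - 1146/(-1541) = (-44 - 175)*(-1/2073) - 1146*(-1/1541) = -219*(-1/2073) + 1146/1541 = 73/691 + 1146/1541 = 904379/1064831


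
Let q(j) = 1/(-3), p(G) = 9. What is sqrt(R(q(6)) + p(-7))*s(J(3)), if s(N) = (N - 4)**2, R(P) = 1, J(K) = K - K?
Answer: 16*sqrt(10) ≈ 50.596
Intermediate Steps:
q(j) = -1/3
J(K) = 0
s(N) = (-4 + N)**2
sqrt(R(q(6)) + p(-7))*s(J(3)) = sqrt(1 + 9)*(-4 + 0)**2 = sqrt(10)*(-4)**2 = sqrt(10)*16 = 16*sqrt(10)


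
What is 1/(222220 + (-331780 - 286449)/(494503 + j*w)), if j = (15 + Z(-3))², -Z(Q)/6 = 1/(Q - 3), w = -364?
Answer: 401319/89180489951 ≈ 4.5001e-6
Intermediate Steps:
Z(Q) = -6/(-3 + Q) (Z(Q) = -6/(Q - 3) = -6/(-3 + Q))
j = 256 (j = (15 - 6/(-3 - 3))² = (15 - 6/(-6))² = (15 - 6*(-⅙))² = (15 + 1)² = 16² = 256)
1/(222220 + (-331780 - 286449)/(494503 + j*w)) = 1/(222220 + (-331780 - 286449)/(494503 + 256*(-364))) = 1/(222220 - 618229/(494503 - 93184)) = 1/(222220 - 618229/401319) = 1/(89180489951/401319) = 401319/89180489951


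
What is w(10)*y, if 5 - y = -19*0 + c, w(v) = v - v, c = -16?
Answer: 0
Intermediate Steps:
w(v) = 0
y = 21 (y = 5 - (-19*0 - 16) = 5 - (0 - 16) = 5 - 1*(-16) = 5 + 16 = 21)
w(10)*y = 0*21 = 0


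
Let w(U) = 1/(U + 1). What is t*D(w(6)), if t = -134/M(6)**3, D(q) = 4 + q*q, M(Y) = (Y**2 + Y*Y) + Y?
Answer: -13199/11626524 ≈ -0.0011352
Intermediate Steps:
w(U) = 1/(1 + U)
M(Y) = Y + 2*Y**2 (M(Y) = (Y**2 + Y**2) + Y = 2*Y**2 + Y = Y + 2*Y**2)
D(q) = 4 + q**2
t = -67/237276 (t = -134*1/(216*(1 + 2*6)**3) = -134*1/(216*(1 + 12)**3) = -134/((6*13)**3) = -134/(78**3) = -134/474552 = -134*1/474552 = -67/237276 ≈ -0.00028237)
t*D(w(6)) = -67*(4 + (1/(1 + 6))**2)/237276 = -67*(4 + (1/7)**2)/237276 = -67*(4 + 1/49)/237276 = -67/237276*197/49 = -13199/11626524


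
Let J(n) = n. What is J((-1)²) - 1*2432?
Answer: -2431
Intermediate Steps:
J((-1)²) - 1*2432 = (-1)² - 1*2432 = 1 - 2432 = -2431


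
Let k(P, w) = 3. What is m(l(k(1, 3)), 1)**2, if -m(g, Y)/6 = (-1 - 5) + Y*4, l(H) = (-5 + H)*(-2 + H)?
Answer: 144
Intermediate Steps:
m(g, Y) = 36 - 24*Y (m(g, Y) = -6*((-1 - 5) + Y*4) = -6*(-6 + 4*Y) = 36 - 24*Y)
m(l(k(1, 3)), 1)**2 = (36 - 24*1)**2 = (36 - 24)**2 = 12**2 = 144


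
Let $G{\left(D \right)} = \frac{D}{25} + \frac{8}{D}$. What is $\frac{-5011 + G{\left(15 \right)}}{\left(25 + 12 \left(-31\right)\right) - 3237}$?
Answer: $\frac{18787}{13440} \approx 1.3978$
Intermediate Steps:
$G{\left(D \right)} = \frac{8}{D} + \frac{D}{25}$ ($G{\left(D \right)} = D \frac{1}{25} + \frac{8}{D} = \frac{D}{25} + \frac{8}{D} = \frac{8}{D} + \frac{D}{25}$)
$\frac{-5011 + G{\left(15 \right)}}{\left(25 + 12 \left(-31\right)\right) - 3237} = \frac{-5011 + \left(\frac{8}{15} + \frac{1}{25} \cdot 15\right)}{\left(25 + 12 \left(-31\right)\right) - 3237} = \frac{-5011 + \left(8 \cdot \frac{1}{15} + \frac{3}{5}\right)}{\left(25 - 372\right) - 3237} = \frac{-5011 + \left(\frac{8}{15} + \frac{3}{5}\right)}{-347 - 3237} = \frac{-5011 + \frac{17}{15}}{-3584} = \left(- \frac{75148}{15}\right) \left(- \frac{1}{3584}\right) = \frac{18787}{13440}$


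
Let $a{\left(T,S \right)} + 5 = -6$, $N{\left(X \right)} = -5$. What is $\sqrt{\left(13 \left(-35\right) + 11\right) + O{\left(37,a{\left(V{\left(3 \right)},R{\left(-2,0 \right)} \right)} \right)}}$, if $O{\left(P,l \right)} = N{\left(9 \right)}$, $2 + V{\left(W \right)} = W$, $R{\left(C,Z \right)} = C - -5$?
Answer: $i \sqrt{449} \approx 21.19 i$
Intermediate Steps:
$R{\left(C,Z \right)} = 5 + C$ ($R{\left(C,Z \right)} = C + 5 = 5 + C$)
$V{\left(W \right)} = -2 + W$
$a{\left(T,S \right)} = -11$ ($a{\left(T,S \right)} = -5 - 6 = -11$)
$O{\left(P,l \right)} = -5$
$\sqrt{\left(13 \left(-35\right) + 11\right) + O{\left(37,a{\left(V{\left(3 \right)},R{\left(-2,0 \right)} \right)} \right)}} = \sqrt{\left(13 \left(-35\right) + 11\right) - 5} = \sqrt{\left(-455 + 11\right) - 5} = \sqrt{-444 - 5} = \sqrt{-449} = i \sqrt{449}$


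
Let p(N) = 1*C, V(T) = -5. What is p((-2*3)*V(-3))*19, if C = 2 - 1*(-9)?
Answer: 209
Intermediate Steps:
C = 11 (C = 2 + 9 = 11)
p(N) = 11 (p(N) = 1*11 = 11)
p((-2*3)*V(-3))*19 = 11*19 = 209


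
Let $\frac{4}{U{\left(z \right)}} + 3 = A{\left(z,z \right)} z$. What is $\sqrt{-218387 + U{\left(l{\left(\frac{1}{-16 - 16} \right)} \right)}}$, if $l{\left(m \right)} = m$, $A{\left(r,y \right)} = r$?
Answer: $\frac{i \sqrt{2059629329683}}{3071} \approx 467.32 i$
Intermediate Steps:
$U{\left(z \right)} = \frac{4}{-3 + z^{2}}$ ($U{\left(z \right)} = \frac{4}{-3 + z z} = \frac{4}{-3 + z^{2}}$)
$\sqrt{-218387 + U{\left(l{\left(\frac{1}{-16 - 16} \right)} \right)}} = \sqrt{-218387 + \frac{4}{-3 + \left(\frac{1}{-16 - 16}\right)^{2}}} = \sqrt{-218387 + \frac{4}{-3 + \left(\frac{1}{-32}\right)^{2}}} = \sqrt{-218387 + \frac{4}{-3 + \left(- \frac{1}{32}\right)^{2}}} = \sqrt{-218387 + \frac{4}{-3 + \frac{1}{1024}}} = \sqrt{-218387 + \frac{4}{- \frac{3071}{1024}}} = \sqrt{-218387 + 4 \left(- \frac{1024}{3071}\right)} = \sqrt{-218387 - \frac{4096}{3071}} = \sqrt{- \frac{670670573}{3071}} = \frac{i \sqrt{2059629329683}}{3071}$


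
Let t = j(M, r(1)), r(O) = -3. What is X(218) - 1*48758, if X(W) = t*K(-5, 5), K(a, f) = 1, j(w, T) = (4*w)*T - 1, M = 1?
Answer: -48771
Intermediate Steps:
j(w, T) = -1 + 4*T*w (j(w, T) = 4*T*w - 1 = -1 + 4*T*w)
t = -13 (t = -1 + 4*(-3)*1 = -1 - 12 = -13)
X(W) = -13 (X(W) = -13*1 = -13)
X(218) - 1*48758 = -13 - 1*48758 = -13 - 48758 = -48771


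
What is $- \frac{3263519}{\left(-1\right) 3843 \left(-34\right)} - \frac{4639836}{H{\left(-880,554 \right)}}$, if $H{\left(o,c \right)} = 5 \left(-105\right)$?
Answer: $\frac{28787471617}{3266550} \approx 8812.8$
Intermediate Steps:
$H{\left(o,c \right)} = -525$
$- \frac{3263519}{\left(-1\right) 3843 \left(-34\right)} - \frac{4639836}{H{\left(-880,554 \right)}} = - \frac{3263519}{\left(-1\right) 3843 \left(-34\right)} - \frac{4639836}{-525} = - \frac{3263519}{\left(-3843\right) \left(-34\right)} - - \frac{1546612}{175} = - \frac{3263519}{130662} + \frac{1546612}{175} = \left(-3263519\right) \frac{1}{130662} + \frac{1546612}{175} = - \frac{466217}{18666} + \frac{1546612}{175} = \frac{28787471617}{3266550}$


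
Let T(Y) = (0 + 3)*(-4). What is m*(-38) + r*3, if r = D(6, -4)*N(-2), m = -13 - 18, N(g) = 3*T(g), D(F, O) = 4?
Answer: 746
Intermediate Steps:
T(Y) = -12 (T(Y) = 3*(-4) = -12)
N(g) = -36 (N(g) = 3*(-12) = -36)
m = -31
r = -144 (r = 4*(-36) = -144)
m*(-38) + r*3 = -31*(-38) - 144*3 = 1178 - 432 = 746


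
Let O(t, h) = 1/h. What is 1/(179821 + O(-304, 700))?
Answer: 700/125874701 ≈ 5.5611e-6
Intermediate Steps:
1/(179821 + O(-304, 700)) = 1/(179821 + 1/700) = 1/(125874701/700) = 700/125874701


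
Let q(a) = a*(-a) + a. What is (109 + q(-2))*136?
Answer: 14008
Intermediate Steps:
q(a) = a - a**2 (q(a) = -a**2 + a = a - a**2)
(109 + q(-2))*136 = (109 - 2*(1 - 1*(-2)))*136 = (109 - 2*(1 + 2))*136 = (109 - 2*3)*136 = (109 - 6)*136 = 103*136 = 14008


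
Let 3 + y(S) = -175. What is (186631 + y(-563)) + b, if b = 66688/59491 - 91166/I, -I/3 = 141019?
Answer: 4692698400009833/25168083987 ≈ 1.8645e+5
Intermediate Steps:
I = -423057 (I = -3*141019 = -423057)
y(S) = -178 (y(S) = -3 - 175 = -178)
b = 33636381722/25168083987 (b = 66688/59491 - 91166/(-423057) = 66688*(1/59491) - 91166*(-1/423057) = 66688/59491 + 91166/423057 = 33636381722/25168083987 ≈ 1.3365)
(186631 + y(-563)) + b = (186631 - 178) + 33636381722/25168083987 = 186453 + 33636381722/25168083987 = 4692698400009833/25168083987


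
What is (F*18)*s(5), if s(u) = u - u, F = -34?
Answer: 0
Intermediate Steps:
s(u) = 0
(F*18)*s(5) = -34*18*0 = -612*0 = 0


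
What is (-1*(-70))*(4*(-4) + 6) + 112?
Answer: -588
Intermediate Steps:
(-1*(-70))*(4*(-4) + 6) + 112 = 70*(-16 + 6) + 112 = 70*(-10) + 112 = -700 + 112 = -588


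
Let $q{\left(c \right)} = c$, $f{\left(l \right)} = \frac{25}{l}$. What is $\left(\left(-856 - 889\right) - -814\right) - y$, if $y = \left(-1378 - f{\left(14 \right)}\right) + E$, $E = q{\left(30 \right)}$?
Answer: $\frac{5863}{14} \approx 418.79$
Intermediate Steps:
$E = 30$
$y = - \frac{18897}{14}$ ($y = \left(-1378 - \frac{25}{14}\right) + 30 = - \frac{19317}{14} + 30 = - \frac{18897}{14} \approx -1349.8$)
$\left(\left(-856 - 889\right) - -814\right) - y = \left(\left(-856 - 889\right) - -814\right) - - \frac{18897}{14} = \left(-1745 + 814\right) + \frac{18897}{14} = -931 + \frac{18897}{14} = \frac{5863}{14}$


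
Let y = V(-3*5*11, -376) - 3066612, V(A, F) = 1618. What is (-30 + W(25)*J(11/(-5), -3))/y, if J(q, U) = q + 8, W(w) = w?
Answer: -115/3064994 ≈ -3.7520e-5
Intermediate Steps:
J(q, U) = 8 + q
y = -3064994 (y = 1618 - 3066612 = -3064994)
(-30 + W(25)*J(11/(-5), -3))/y = (-30 + 25*(8 + 11/(-5)))/(-3064994) = (-30 + 25*(8 + 11*(-⅕)))*(-1/3064994) = (-30 + 25*(8 - 11/5))*(-1/3064994) = (-30 + 25*(29/5))*(-1/3064994) = (-30 + 145)*(-1/3064994) = 115*(-1/3064994) = -115/3064994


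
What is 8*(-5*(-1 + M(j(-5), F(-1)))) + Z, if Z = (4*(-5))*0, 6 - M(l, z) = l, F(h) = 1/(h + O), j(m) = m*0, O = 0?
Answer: -200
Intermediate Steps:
j(m) = 0
F(h) = 1/h (F(h) = 1/(h + 0) = 1/h)
M(l, z) = 6 - l
Z = 0 (Z = -20*0 = 0)
8*(-5*(-1 + M(j(-5), F(-1)))) + Z = 8*(-5*(-1 + (6 - 1*0))) + 0 = 8*(-5*(-1 + (6 + 0))) + 0 = 8*(-5*(-1 + 6)) + 0 = 8*(-5*5) + 0 = 8*(-25) + 0 = -200 + 0 = -200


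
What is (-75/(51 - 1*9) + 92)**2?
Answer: 1595169/196 ≈ 8138.6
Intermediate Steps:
(-75/(51 - 1*9) + 92)**2 = (-75/(51 - 9) + 92)**2 = (-75/42 + 92)**2 = (-75*1/42 + 92)**2 = (-25/14 + 92)**2 = (1263/14)**2 = 1595169/196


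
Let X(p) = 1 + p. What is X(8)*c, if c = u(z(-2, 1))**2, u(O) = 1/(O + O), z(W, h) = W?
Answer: 9/16 ≈ 0.56250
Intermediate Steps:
u(O) = 1/(2*O)
c = 1/16 (c = ((1/2)/(-2))**2 = ((1/2)*(-1/2))**2 = (-1/4)**2 = 1/16 ≈ 0.062500)
X(8)*c = (1 + 8)*(1/16) = 9*(1/16) = 9/16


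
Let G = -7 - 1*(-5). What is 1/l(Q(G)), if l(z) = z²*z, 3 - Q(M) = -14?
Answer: 1/4913 ≈ 0.00020354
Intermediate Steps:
G = -2 (G = -7 + 5 = -2)
Q(M) = 17 (Q(M) = 3 - 1*(-14) = 3 + 14 = 17)
l(z) = z³
1/l(Q(G)) = 1/(17³) = 1/4913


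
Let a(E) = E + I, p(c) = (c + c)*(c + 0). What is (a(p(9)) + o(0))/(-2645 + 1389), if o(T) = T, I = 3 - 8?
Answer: -⅛ ≈ -0.12500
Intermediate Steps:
I = -5
p(c) = 2*c² (p(c) = (2*c)*c = 2*c²)
a(E) = -5 + E (a(E) = E - 5 = -5 + E)
(a(p(9)) + o(0))/(-2645 + 1389) = ((-5 + 2*9²) + 0)/(-2645 + 1389) = ((-5 + 2*81) + 0)/(-1256) = ((-5 + 162) + 0)*(-1/1256) = (157 + 0)*(-1/1256) = 157*(-1/1256) = -⅛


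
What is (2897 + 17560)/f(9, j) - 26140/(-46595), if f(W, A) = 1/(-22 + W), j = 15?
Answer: -2478298951/9319 ≈ -2.6594e+5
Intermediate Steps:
(2897 + 17560)/f(9, j) - 26140/(-46595) = (2897 + 17560)/(1/(-22 + 9)) - 26140/(-46595) = 20457/(1/(-13)) - 26140*(-1/46595) = 20457/(-1/13) + 5228/9319 = 20457*(-13) + 5228/9319 = -265941 + 5228/9319 = -2478298951/9319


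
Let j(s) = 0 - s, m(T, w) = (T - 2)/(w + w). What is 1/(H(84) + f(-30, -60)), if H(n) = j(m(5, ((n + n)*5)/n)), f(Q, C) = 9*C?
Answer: -20/10803 ≈ -0.0018513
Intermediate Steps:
m(T, w) = (-2 + T)/(2*w) (m(T, w) = (-2 + T)/((2*w)) = (-2 + T)*(1/(2*w)) = (-2 + T)/(2*w))
j(s) = -s
H(n) = -3/20 (H(n) = -(-2 + 5)/(2*(((n + n)*5)/n)) = -3/(2*(((2*n)*5)/n)) = -3/(2*((10*n)/n)) = -3/(2*10) = -1*3/20 = -3/20)
1/(H(84) + f(-30, -60)) = 1/(-3/20 + 9*(-60)) = 1/(-3/20 - 540) = 1/(-10803/20) = -20/10803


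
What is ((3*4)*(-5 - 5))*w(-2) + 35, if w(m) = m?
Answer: 275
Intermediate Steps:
((3*4)*(-5 - 5))*w(-2) + 35 = ((3*4)*(-5 - 5))*(-2) + 35 = (12*(-10))*(-2) + 35 = -120*(-2) + 35 = 240 + 35 = 275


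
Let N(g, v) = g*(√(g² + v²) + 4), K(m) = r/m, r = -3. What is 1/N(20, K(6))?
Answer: -4/7685 + √1601/15370 ≈ 0.0020828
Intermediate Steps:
K(m) = -3/m
N(g, v) = g*(4 + √(g² + v²))
1/N(20, K(6)) = 1/(20*(4 + √(20² + (-3/6)²))) = 1/(20*(4 + √(400 + (-3*⅙)²))) = 1/(20*(4 + √(400 + (-½)²))) = 1/(20*(4 + √(400 + ¼))) = 1/(20*(4 + √(1601/4))) = 1/(20*(4 + √1601/2)) = 1/(80 + 10*√1601)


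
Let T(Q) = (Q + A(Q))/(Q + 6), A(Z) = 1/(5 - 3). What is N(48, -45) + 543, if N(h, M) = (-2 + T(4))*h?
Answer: 2343/5 ≈ 468.60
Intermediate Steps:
A(Z) = ½ (A(Z) = 1/2 = ½)
T(Q) = (½ + Q)/(6 + Q) (T(Q) = (Q + ½)/(Q + 6) = (½ + Q)/(6 + Q))
N(h, M) = -31*h/20 (N(h, M) = (-2 + (½ + 4)/(6 + 4))*h = (-2 + (9/2)/10)*h = (-2 + (⅒)*(9/2))*h = (-2 + 9/20)*h = -31*h/20)
N(48, -45) + 543 = -31/20*48 + 543 = -372/5 + 543 = 2343/5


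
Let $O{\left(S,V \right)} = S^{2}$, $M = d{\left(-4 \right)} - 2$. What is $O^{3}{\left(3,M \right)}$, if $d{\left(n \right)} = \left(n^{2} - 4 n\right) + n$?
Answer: $729$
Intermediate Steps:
$d{\left(n \right)} = n^{2} - 3 n$
$M = 26$ ($M = - 4 \left(-3 - 4\right) - 2 = \left(-4\right) \left(-7\right) - 2 = 28 - 2 = 26$)
$O^{3}{\left(3,M \right)} = \left(3^{2}\right)^{3} = 9^{3} = 729$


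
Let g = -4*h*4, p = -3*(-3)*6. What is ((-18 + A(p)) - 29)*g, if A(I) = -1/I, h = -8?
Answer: -162496/27 ≈ -6018.4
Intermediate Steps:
p = 54 (p = 9*6 = 54)
g = 128 (g = -4*(-8)*4 = 32*4 = 128)
((-18 + A(p)) - 29)*g = ((-18 - 1/54) - 29)*128 = (-973/54 - 29)*128 = -2539/54*128 = -162496/27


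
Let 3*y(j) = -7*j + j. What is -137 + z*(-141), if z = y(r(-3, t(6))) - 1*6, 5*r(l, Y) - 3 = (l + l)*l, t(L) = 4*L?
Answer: 9467/5 ≈ 1893.4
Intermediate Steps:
r(l, Y) = ⅗ + 2*l²/5 (r(l, Y) = ⅗ + ((l + l)*l)/5 = ⅗ + ((2*l)*l)/5 = ⅗ + (2*l²)/5 = ⅗ + 2*l²/5)
y(j) = -2*j (y(j) = (-7*j + j)/3 = (-6*j)/3 = -2*j)
z = -72/5 (z = -2*(⅗ + (⅖)*(-3)²) - 1*6 = -2*(⅗ + (⅖)*9) - 6 = -2*(⅗ + 18/5) - 6 = -2*21/5 - 6 = -42/5 - 6 = -72/5 ≈ -14.400)
-137 + z*(-141) = -137 - 72/5*(-141) = -137 + 10152/5 = 9467/5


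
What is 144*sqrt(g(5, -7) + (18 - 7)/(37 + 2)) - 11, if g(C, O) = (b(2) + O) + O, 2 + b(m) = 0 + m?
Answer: -11 + 48*I*sqrt(20865)/13 ≈ -11.0 + 533.34*I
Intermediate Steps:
b(m) = -2 + m (b(m) = -2 + (0 + m) = -2 + m)
g(C, O) = 2*O (g(C, O) = ((-2 + 2) + O) + O = (0 + O) + O = O + O = 2*O)
144*sqrt(g(5, -7) + (18 - 7)/(37 + 2)) - 11 = 144*sqrt(2*(-7) + (18 - 7)/(37 + 2)) - 11 = 144*sqrt(-14 + 11/39) - 11 = 144*sqrt(-535/39) - 11 = 144*(I*sqrt(20865)/39) - 11 = 48*I*sqrt(20865)/13 - 11 = -11 + 48*I*sqrt(20865)/13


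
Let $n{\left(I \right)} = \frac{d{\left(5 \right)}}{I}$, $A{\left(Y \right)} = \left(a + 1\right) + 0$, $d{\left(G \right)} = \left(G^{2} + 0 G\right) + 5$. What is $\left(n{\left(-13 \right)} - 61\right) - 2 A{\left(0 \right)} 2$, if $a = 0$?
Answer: $\frac{3292}{13} \approx 253.23$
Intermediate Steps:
$d{\left(G \right)} = 5 + G^{2}$ ($d{\left(G \right)} = \left(G^{2} + 0\right) + 5 = G^{2} + 5 = 5 + G^{2}$)
$A{\left(Y \right)} = 1$ ($A{\left(Y \right)} = \left(0 + 1\right) + 0 = 1 + 0 = 1$)
$n{\left(I \right)} = \frac{30}{I}$ ($n{\left(I \right)} = \frac{5 + 5^{2}}{I} = \frac{5 + 25}{I} = \frac{30}{I}$)
$\left(n{\left(-13 \right)} - 61\right) - 2 A{\left(0 \right)} 2 = \left(\frac{30}{-13} - 61\right) \left(-2\right) 1 \cdot 2 = \left(30 \left(- \frac{1}{13}\right) - 61\right) \left(\left(-2\right) 2\right) = \left(- \frac{30}{13} - 61\right) \left(-4\right) = \left(- \frac{823}{13}\right) \left(-4\right) = \frac{3292}{13}$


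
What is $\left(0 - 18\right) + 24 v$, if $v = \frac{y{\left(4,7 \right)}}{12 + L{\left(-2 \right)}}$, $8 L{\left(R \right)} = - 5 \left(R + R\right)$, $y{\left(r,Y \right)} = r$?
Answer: $- \frac{330}{29} \approx -11.379$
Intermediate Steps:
$L{\left(R \right)} = - \frac{5 R}{4}$ ($L{\left(R \right)} = \frac{\left(-5\right) \left(R + R\right)}{8} = \frac{\left(-5\right) 2 R}{8} = \frac{\left(-10\right) R}{8} = - \frac{5 R}{4}$)
$v = \frac{8}{29}$ ($v = \frac{4}{12 - - \frac{5}{2}} = \frac{4}{12 + \frac{5}{2}} = \frac{4}{\frac{29}{2}} = 4 \cdot \frac{2}{29} = \frac{8}{29} \approx 0.27586$)
$\left(0 - 18\right) + 24 v = \left(0 - 18\right) + 24 \cdot \frac{8}{29} = -18 + \frac{192}{29} = - \frac{330}{29}$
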